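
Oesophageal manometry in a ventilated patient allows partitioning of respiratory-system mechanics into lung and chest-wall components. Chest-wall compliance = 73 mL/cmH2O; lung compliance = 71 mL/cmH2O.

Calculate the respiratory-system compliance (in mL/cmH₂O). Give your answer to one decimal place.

36.0

Lung and chest wall are elastances in series: 1/Crs = 1/CL + 1/Ccw.
1/Crs = 1/71 + 1/73 = 0.02778.
Crs = 35.997 mL/cmH2O.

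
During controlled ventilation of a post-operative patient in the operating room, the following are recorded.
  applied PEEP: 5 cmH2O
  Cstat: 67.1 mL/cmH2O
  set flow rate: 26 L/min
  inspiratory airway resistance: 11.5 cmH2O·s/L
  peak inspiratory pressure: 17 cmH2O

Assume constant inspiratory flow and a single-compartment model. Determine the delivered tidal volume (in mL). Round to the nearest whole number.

Flow: 26 L/min ÷ 60 = 0.4333 L/s.
Equation of motion (constant flow): PIP = Vt/C + R·V̇ + PEEP.
Vt/C = PIP − R·V̇ − PEEP = 17 − 4.983 − 5 = 7.017 cmH2O.
Vt = C × 7.017 = 67.1 × 7.017 = 470.84 mL.

471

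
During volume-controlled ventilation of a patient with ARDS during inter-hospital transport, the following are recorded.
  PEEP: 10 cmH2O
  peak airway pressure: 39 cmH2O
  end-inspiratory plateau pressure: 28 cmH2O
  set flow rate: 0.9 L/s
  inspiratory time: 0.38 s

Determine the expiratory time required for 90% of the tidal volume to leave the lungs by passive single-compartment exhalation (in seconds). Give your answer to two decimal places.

0.53

Vt = flow × Ti = 0.9 L/s × 0.38 s × 1000 mL/L = 342.0 mL.
R = (PIP − Pplat)/V̇ = (39 − 28) / 0.9 = 11.0/0.9 = 12.222 cmH2O·s/L.
C = Vt/(Pplat − PEEP) = 342.0 / (28 − 10) = 342.0/18.0 = 19.0 mL/cmH2O.
τ = R × C = 12.222 × 0.019 L/cmH2O = 0.2322 s.
t = −τ·ln(1 − 0.90) = −0.2322·ln(0.1) = 0.5347 s.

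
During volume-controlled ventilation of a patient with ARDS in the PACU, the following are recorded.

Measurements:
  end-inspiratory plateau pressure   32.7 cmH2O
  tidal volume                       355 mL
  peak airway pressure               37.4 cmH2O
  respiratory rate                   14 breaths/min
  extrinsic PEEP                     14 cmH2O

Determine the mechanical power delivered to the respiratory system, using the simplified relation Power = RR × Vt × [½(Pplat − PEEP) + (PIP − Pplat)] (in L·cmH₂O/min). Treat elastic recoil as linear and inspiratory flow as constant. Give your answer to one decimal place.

69.8

Per-breath work = Vt × [½(Pplat−PEEP) + (PIP−Pplat)] = 0.355 × [0.5×18.7 + 4.7] = 0.355 × 14.05 = 4.988 L·cmH2O.
Power = 14 × 4.988 = 69.832 L·cmH2O/min.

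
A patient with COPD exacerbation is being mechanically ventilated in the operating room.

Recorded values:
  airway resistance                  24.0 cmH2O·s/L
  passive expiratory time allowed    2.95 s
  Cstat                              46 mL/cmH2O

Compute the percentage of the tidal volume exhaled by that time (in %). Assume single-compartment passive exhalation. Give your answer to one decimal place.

93.1

τ = R × C = 24.0 × 46 mL/cmH2O = 24.0 × 0.046 L/cmH2O = 1.104 s.
Passive exhalation: V(t)/V₀ = e^(−t/τ) = e^(−2.95/1.104) = 0.06911.
Fraction exhaled = 1 − 0.06911 = 0.9309 → 93.09%.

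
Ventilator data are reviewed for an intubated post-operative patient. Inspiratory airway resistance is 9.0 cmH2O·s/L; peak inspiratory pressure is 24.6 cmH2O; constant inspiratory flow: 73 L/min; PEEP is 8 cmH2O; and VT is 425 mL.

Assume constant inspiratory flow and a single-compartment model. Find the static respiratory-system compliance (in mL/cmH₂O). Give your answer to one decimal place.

Flow: 73 L/min ÷ 60 = 1.2167 L/s.
Equation of motion (constant flow): PIP = Vt/C + R·V̇ + PEEP.
Vt/C = PIP − R·V̇ − PEEP = 24.6 − 9.0×1.2167 − 8 = 24.6 − 10.95 − 8 = 5.65 cmH2O.
C = Vt / 5.65 = 425 / 5.65 = 75.221 mL/cmH2O.

75.2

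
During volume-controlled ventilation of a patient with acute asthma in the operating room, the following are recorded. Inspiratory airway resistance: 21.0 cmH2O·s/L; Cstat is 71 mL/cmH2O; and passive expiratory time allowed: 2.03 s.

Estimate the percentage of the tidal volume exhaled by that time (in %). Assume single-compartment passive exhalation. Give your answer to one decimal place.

74.4

τ = R × C = 21.0 × 71 mL/cmH2O = 21.0 × 0.071 L/cmH2O = 1.491 s.
Passive exhalation: V(t)/V₀ = e^(−t/τ) = e^(−2.03/1.491) = 0.2563.
Fraction exhaled = 1 − 0.2563 = 0.7437 → 74.37%.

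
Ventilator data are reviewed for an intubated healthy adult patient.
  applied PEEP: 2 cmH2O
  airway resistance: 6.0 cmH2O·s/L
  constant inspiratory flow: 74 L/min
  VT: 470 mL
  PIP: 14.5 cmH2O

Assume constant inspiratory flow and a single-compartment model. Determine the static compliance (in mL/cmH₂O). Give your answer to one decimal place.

92.2

Flow: 74 L/min ÷ 60 = 1.2333 L/s.
Equation of motion (constant flow): PIP = Vt/C + R·V̇ + PEEP.
Vt/C = PIP − R·V̇ − PEEP = 14.5 − 6.0×1.2333 − 2 = 14.5 − 7.4 − 2 = 5.1 cmH2O.
C = Vt / 5.1 = 470 / 5.1 = 92.157 mL/cmH2O.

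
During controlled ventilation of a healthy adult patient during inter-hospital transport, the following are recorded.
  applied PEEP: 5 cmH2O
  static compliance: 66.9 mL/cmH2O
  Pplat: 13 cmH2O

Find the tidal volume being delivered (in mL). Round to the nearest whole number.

535

Vt = Cstat × (Pplat − PEEP) = 66.9 × (13 − 5) = 66.9 × 8.0 = 535.2 mL.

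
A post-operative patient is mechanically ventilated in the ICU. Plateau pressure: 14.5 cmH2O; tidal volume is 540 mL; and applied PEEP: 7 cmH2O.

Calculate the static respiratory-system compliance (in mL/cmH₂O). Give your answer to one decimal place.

Cstat = Vt / (Pplat − PEEP) = 540 / (14.5 − 7) = 540 / 7.5 = 72.0 mL/cmH2O.

72.0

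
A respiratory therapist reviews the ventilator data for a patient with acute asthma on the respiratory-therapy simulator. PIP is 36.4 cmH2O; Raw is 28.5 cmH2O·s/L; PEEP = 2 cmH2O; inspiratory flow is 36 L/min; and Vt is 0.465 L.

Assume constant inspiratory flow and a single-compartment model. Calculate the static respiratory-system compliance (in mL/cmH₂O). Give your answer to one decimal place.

Flow: 36 L/min ÷ 60 = 0.6 L/s.
Equation of motion (constant flow): PIP = Vt/C + R·V̇ + PEEP.
Vt/C = PIP − R·V̇ − PEEP = 36.4 − 28.5×0.6 − 2 = 36.4 − 17.1 − 2 = 17.3 cmH2O.
C = Vt / 17.3 = 465 / 17.3 = 26.879 mL/cmH2O.

26.9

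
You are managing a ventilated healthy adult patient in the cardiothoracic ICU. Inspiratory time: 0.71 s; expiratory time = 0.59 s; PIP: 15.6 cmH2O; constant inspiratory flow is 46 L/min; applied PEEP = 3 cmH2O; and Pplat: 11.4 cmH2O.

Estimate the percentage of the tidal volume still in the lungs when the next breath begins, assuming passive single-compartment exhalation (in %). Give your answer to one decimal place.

19.0

Flow: 46 L/min ÷ 60 = 0.7667 L/s.
Vt = flow × Ti = 0.7667 L/s × 0.71 s × 1000 mL/L = 544.36 mL.
R = (PIP − Pplat)/V̇ = (15.6 − 11.4) / 0.7667 = 4.2/0.7667 = 5.478 cmH2O·s/L.
C = Vt/(Pplat − PEEP) = 544.36 / (11.4 − 3) = 544.36/8.4 = 64.805 mL/cmH2O.
τ = R × C = 5.478 × 0.06481 L/cmH2O = 0.355 s.
Fraction remaining at end-expiration = e^(−Te/τ) = e^(−0.59/0.355) = 0.1898 → 18.98%.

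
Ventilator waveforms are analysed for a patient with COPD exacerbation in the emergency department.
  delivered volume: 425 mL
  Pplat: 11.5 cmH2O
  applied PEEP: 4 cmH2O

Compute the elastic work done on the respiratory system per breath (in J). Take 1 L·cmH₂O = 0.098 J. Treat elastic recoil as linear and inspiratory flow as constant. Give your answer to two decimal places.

Elastic work ≈ ½ × (Pplat − PEEP) × Vt = 0.5 × (11.5 − 4) × 0.425 L = 0.5 × 7.5 × 0.425 = 1.594 L·cmH2O.
× 0.098 J/(L·cmH2O) → 0.1562 J.

0.16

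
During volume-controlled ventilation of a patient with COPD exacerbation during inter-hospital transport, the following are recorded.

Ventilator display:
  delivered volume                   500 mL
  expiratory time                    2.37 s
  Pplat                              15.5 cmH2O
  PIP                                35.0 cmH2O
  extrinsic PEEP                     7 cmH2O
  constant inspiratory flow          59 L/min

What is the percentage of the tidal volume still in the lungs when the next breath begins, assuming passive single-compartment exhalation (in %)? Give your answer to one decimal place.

Flow: 59 L/min ÷ 60 = 0.9833 L/s.
R = (PIP − Pplat)/V̇ = (35.0 − 15.5) / 0.9833 = 19.5/0.9833 = 19.831 cmH2O·s/L.
C = Vt/(Pplat − PEEP) = 500.0 / (15.5 − 7) = 500.0/8.5 = 58.824 mL/cmH2O.
τ = R × C = 19.831 × 0.05882 L/cmH2O = 1.166 s.
Fraction remaining at end-expiration = e^(−Te/τ) = e^(−2.37/1.166) = 0.131 → 13.1%.

13.1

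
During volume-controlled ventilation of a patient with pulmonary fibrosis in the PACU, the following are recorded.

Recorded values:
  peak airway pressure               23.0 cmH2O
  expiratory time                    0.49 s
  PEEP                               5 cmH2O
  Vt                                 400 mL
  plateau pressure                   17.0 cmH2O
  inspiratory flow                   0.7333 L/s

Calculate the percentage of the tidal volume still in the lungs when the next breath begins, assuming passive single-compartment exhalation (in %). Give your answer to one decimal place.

R = (PIP − Pplat)/V̇ = (23.0 − 17.0) / 0.7333 = 6.0/0.7333 = 8.182 cmH2O·s/L.
C = Vt/(Pplat − PEEP) = 400.0 / (17.0 − 5) = 400.0/12.0 = 33.333 mL/cmH2O.
τ = R × C = 8.182 × 0.03333 L/cmH2O = 0.2727 s.
Fraction remaining at end-expiration = e^(−Te/τ) = e^(−0.49/0.2727) = 0.1658 → 16.58%.

16.6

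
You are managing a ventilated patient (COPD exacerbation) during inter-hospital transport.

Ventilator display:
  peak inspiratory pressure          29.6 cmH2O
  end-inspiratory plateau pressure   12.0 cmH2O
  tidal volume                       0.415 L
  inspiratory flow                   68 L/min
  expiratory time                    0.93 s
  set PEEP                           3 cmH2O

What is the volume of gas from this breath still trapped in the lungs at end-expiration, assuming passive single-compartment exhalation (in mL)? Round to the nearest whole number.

113

Flow: 68 L/min ÷ 60 = 1.1333 L/s.
R = (PIP − Pplat)/V̇ = (29.6 − 12.0) / 1.1333 = 17.6/1.1333 = 15.53 cmH2O·s/L.
C = Vt/(Pplat − PEEP) = 415.0 / (12.0 − 3) = 415.0/9.0 = 46.111 mL/cmH2O.
τ = R × C = 15.53 × 0.04611 L/cmH2O = 0.7161 s.
Fraction remaining = e^(−Te/τ) = e^(−0.93/0.7161) = 0.2729.
Trapped volume = 415.0 × 0.2729 = 113.25 mL.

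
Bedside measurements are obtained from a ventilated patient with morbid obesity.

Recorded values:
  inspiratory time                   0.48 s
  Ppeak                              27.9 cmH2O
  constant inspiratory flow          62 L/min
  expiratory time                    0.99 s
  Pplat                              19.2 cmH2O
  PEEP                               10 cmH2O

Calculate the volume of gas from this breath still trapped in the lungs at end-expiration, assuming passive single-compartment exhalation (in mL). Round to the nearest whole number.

Flow: 62 L/min ÷ 60 = 1.0333 L/s.
Vt = flow × Ti = 1.0333 L/s × 0.48 s × 1000 mL/L = 495.98 mL.
R = (PIP − Pplat)/V̇ = (27.9 − 19.2) / 1.0333 = 8.7/1.0333 = 8.42 cmH2O·s/L.
C = Vt/(Pplat − PEEP) = 495.98 / (19.2 − 10) = 495.98/9.2 = 53.911 mL/cmH2O.
τ = R × C = 8.42 × 0.05391 L/cmH2O = 0.4539 s.
Fraction remaining = e^(−Te/τ) = e^(−0.99/0.4539) = 0.1129.
Trapped volume = 495.98 × 0.1129 = 55.996 mL.

56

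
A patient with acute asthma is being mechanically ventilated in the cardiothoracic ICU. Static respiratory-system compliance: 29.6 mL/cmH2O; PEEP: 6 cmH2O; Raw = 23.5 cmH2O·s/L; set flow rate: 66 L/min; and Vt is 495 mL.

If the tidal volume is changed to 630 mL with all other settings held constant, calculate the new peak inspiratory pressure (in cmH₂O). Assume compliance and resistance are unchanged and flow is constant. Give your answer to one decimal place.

Flow: 66 L/min ÷ 60 = 1.1 L/s.
PIP = Vt/C + R·V̇ + PEEP (constant-flow equation of motion).
Only the elastic term changes: ΔPIP = ΔVt / C = (630 − 495) / 29.6 = 4.561 cmH2O.
Original PIP = 495/29.6 + 23.5×1.1 + 6 = 48.573 cmH2O; new PIP = 48.573 + (4.561) = 53.134 cmH2O.

53.1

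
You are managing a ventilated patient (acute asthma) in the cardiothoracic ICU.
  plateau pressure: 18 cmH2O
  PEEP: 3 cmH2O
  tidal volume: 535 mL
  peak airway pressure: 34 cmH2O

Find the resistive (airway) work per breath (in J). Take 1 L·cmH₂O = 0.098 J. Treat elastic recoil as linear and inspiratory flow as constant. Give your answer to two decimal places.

With constant inspiratory flow the resistive pressure is constant at PIP − Pplat = 34 − 18 = 16.0 cmH2O, so resistive work = 16.0 × 0.535 = 8.56 L·cmH2O.
× 0.098 J/(L·cmH2O) → 0.8389 J.

0.84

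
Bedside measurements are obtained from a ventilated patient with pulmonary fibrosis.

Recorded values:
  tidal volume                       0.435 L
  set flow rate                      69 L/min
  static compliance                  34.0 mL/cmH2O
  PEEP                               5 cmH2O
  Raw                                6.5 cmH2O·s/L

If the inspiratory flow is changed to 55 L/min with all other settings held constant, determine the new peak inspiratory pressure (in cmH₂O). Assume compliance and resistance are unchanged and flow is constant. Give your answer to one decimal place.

Flow: 69 L/min ÷ 60 = 1.15 L/s.
New flow: 55 L/min ÷ 60 = 0.9167 L/s.
PIP = Vt/C + R·V̇ + PEEP (constant-flow equation of motion).
Only the resistive term changes: ΔPIP = R × ΔV̇ = 6.5 × (0.9167 − 1.15) = 6.5 × -0.2333 = -1.516 cmH2O.
Original PIP = 435/34.0 + 6.5×1.15 + 5 = 25.269 cmH2O; new PIP = 25.269 + (-1.516) = 23.753 cmH2O.

23.8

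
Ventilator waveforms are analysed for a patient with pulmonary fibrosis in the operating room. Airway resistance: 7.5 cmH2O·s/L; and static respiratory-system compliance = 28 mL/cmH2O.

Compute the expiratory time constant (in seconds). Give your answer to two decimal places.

0.21

τ = R × C = 7.5 × 28 mL/cmH2O = 7.5 × 0.028 L/cmH2O = 0.21 s.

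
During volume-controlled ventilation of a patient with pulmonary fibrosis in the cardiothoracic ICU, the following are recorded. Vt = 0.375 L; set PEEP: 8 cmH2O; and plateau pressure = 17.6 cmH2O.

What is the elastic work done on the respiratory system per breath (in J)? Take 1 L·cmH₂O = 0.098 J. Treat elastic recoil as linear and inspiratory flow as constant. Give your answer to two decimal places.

Elastic work ≈ ½ × (Pplat − PEEP) × Vt = 0.5 × (17.6 − 8) × 0.375 L = 0.5 × 9.6 × 0.375 = 1.8 L·cmH2O.
× 0.098 J/(L·cmH2O) → 0.1764 J.

0.18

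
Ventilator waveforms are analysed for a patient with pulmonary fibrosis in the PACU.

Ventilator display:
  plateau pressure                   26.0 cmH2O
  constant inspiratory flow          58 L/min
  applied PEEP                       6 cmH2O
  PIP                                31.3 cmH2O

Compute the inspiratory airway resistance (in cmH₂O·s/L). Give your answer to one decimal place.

Flow: 58 L/min ÷ 60 = 0.9667 L/s.
Raw = (PIP − Pplat) / flow = (31.3 − 26.0) / 0.9667 = 5.3 / 0.9667 = 5.483 cmH2O·s/L.

5.5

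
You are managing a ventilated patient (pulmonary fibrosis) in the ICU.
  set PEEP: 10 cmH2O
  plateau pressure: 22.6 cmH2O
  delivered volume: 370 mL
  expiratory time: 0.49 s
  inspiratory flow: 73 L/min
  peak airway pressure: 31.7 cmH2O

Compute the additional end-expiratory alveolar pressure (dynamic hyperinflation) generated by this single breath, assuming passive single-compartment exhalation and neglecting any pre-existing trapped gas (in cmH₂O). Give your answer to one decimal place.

Flow: 73 L/min ÷ 60 = 1.2167 L/s.
R = (PIP − Pplat)/V̇ = (31.7 − 22.6) / 1.2167 = 9.1/1.2167 = 7.479 cmH2O·s/L.
C = Vt/(Pplat − PEEP) = 370.0 / (22.6 − 10) = 370.0/12.6 = 29.365 mL/cmH2O.
τ = R × C = 7.479 × 0.02937 L/cmH2O = 0.2197 s.
Fraction remaining = e^(−Te/τ) = e^(−0.49/0.2197) = 0.1075; trapped volume = 370.0 × 0.1075 = 39.775 mL.
Additional alveolar pressure from trapping ≈ V_trapped / C = 39.775 / 29.365 = 1.355 cmH2O.

1.4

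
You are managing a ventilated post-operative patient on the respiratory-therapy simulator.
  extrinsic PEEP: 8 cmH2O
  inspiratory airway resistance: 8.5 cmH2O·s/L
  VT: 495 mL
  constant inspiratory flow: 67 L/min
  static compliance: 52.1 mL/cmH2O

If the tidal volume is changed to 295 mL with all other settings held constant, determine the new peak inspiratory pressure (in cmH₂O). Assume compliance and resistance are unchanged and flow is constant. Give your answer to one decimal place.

Flow: 67 L/min ÷ 60 = 1.1167 L/s.
PIP = Vt/C + R·V̇ + PEEP (constant-flow equation of motion).
Only the elastic term changes: ΔPIP = ΔVt / C = (295 − 495) / 52.1 = -3.839 cmH2O.
Original PIP = 495/52.1 + 8.5×1.1167 + 8 = 26.993 cmH2O; new PIP = 26.993 + (-3.839) = 23.154 cmH2O.

23.2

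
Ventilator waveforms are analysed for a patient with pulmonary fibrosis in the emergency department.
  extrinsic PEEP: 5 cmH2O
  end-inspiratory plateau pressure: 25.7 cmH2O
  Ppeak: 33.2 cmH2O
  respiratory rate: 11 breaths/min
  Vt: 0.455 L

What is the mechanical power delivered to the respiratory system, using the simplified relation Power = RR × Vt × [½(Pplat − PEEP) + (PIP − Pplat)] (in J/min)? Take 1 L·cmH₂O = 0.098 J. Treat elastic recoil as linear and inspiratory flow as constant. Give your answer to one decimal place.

8.8

Per-breath work = Vt × [½(Pplat−PEEP) + (PIP−Pplat)] = 0.455 × [0.5×20.7 + 7.5] = 0.455 × 17.85 = 8.122 L·cmH2O.
Power = 11 × 8.122 = 89.342 L·cmH2O/min.
× 0.098 J/(L·cmH2O) → 8.756 J/min.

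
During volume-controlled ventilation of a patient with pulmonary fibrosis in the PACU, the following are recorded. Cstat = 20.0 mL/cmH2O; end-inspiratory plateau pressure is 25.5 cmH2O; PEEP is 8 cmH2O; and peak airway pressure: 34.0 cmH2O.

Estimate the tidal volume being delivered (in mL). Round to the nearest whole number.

350

Vt = Cstat × (Pplat − PEEP) = 20.0 × (25.5 − 8) = 20.0 × 17.5 = 350.0 mL.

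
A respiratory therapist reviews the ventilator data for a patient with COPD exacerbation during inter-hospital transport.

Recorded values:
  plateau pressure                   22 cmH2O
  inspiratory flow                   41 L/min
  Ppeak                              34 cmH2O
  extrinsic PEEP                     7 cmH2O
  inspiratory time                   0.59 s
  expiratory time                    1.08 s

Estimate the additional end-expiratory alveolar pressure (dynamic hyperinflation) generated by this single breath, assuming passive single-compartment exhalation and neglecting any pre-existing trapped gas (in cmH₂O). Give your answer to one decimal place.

1.5

Flow: 41 L/min ÷ 60 = 0.6833 L/s.
Vt = flow × Ti = 0.6833 L/s × 0.59 s × 1000 mL/L = 403.15 mL.
R = (PIP − Pplat)/V̇ = (34 − 22) / 0.6833 = 12.0/0.6833 = 17.562 cmH2O·s/L.
C = Vt/(Pplat − PEEP) = 403.15 / (22 − 7) = 403.15/15.0 = 26.877 mL/cmH2O.
τ = R × C = 17.562 × 0.02688 L/cmH2O = 0.4721 s.
Fraction remaining = e^(−Te/τ) = e^(−1.08/0.4721) = 0.1015; trapped volume = 403.15 × 0.1015 = 40.92 mL.
Additional alveolar pressure from trapping ≈ V_trapped / C = 40.92 / 26.877 = 1.522 cmH2O.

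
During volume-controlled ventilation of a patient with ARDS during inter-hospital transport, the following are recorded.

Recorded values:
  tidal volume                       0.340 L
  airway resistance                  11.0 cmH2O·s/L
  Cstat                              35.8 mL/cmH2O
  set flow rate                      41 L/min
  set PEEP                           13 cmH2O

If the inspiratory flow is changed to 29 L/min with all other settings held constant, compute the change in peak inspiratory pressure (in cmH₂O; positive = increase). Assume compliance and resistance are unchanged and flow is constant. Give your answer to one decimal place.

Flow: 41 L/min ÷ 60 = 0.6833 L/s.
New flow: 29 L/min ÷ 60 = 0.4833 L/s.
PIP = Vt/C + R·V̇ + PEEP (constant-flow equation of motion).
Only the resistive term changes: ΔPIP = R × ΔV̇ = 11.0 × (0.4833 − 0.6833) = 11.0 × -0.2 = -2.2 cmH2O.

-2.2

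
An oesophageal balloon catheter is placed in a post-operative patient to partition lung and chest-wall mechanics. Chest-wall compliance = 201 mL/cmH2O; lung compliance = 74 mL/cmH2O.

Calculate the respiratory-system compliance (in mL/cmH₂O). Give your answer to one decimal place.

Lung and chest wall are elastances in series: 1/Crs = 1/CL + 1/Ccw.
1/Crs = 1/74 + 1/201 = 0.01849.
Crs = 54.083 mL/cmH2O.

54.1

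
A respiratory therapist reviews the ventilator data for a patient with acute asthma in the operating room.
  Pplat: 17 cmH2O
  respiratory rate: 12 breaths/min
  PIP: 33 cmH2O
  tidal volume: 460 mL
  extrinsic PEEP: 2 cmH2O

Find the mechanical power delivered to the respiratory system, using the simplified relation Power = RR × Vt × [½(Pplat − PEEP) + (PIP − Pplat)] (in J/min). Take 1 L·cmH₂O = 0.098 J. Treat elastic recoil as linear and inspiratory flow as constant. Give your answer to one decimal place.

Per-breath work = Vt × [½(Pplat−PEEP) + (PIP−Pplat)] = 0.460 × [0.5×15.0 + 16.0] = 0.460 × 23.5 = 10.81 L·cmH2O.
Power = 12 × 10.81 = 129.72 L·cmH2O/min.
× 0.098 J/(L·cmH2O) → 12.713 J/min.

12.7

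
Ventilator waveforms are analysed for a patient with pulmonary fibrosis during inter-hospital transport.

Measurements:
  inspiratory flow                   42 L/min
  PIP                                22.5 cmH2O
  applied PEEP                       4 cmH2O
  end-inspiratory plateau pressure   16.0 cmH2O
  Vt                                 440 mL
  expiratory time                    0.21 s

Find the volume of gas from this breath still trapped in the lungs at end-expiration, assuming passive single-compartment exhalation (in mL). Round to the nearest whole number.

237

Flow: 42 L/min ÷ 60 = 0.7 L/s.
R = (PIP − Pplat)/V̇ = (22.5 − 16.0) / 0.7 = 6.5/0.7 = 9.286 cmH2O·s/L.
C = Vt/(Pplat − PEEP) = 440.0 / (16.0 − 4) = 440.0/12.0 = 36.667 mL/cmH2O.
τ = R × C = 9.286 × 0.03667 L/cmH2O = 0.3405 s.
Fraction remaining = e^(−Te/τ) = e^(−0.21/0.3405) = 0.5397.
Trapped volume = 440.0 × 0.5397 = 237.47 mL.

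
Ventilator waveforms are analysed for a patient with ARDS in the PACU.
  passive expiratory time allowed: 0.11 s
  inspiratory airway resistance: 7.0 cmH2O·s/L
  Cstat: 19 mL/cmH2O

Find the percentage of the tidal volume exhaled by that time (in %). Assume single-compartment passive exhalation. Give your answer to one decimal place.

56.3

τ = R × C = 7.0 × 19 mL/cmH2O = 7.0 × 0.019 L/cmH2O = 0.133 s.
Passive exhalation: V(t)/V₀ = e^(−t/τ) = e^(−0.11/0.133) = 0.4373.
Fraction exhaled = 1 − 0.4373 = 0.5627 → 56.27%.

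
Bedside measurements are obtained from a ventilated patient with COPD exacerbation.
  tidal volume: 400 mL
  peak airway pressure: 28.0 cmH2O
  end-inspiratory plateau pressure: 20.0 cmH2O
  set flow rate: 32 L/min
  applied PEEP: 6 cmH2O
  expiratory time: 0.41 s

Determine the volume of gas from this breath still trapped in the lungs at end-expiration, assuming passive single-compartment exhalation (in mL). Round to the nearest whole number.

Flow: 32 L/min ÷ 60 = 0.5333 L/s.
R = (PIP − Pplat)/V̇ = (28.0 − 20.0) / 0.5333 = 8.0/0.5333 = 15.001 cmH2O·s/L.
C = Vt/(Pplat − PEEP) = 400.0 / (20.0 − 6) = 400.0/14.0 = 28.571 mL/cmH2O.
τ = R × C = 15.001 × 0.02857 L/cmH2O = 0.4286 s.
Fraction remaining = e^(−Te/τ) = e^(−0.41/0.4286) = 0.3842.
Trapped volume = 400.0 × 0.3842 = 153.68 mL.

154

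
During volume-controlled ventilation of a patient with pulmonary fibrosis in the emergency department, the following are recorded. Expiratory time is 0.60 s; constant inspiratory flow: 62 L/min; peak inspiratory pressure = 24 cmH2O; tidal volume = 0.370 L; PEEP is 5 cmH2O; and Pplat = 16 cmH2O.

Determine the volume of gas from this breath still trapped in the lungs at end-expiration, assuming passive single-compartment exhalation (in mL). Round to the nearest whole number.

37

Flow: 62 L/min ÷ 60 = 1.0333 L/s.
R = (PIP − Pplat)/V̇ = (24 − 16) / 1.0333 = 8.0/1.0333 = 7.742 cmH2O·s/L.
C = Vt/(Pplat − PEEP) = 370.0 / (16 − 5) = 370.0/11.0 = 33.636 mL/cmH2O.
τ = R × C = 7.742 × 0.03364 L/cmH2O = 0.2604 s.
Fraction remaining = e^(−Te/τ) = e^(−0.60/0.2604) = 0.09984.
Trapped volume = 370.0 × 0.09984 = 36.941 mL.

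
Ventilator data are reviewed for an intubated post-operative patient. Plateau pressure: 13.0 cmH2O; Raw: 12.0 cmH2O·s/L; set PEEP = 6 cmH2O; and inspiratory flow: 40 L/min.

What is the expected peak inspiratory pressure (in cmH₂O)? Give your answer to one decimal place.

Flow: 40 L/min ÷ 60 = 0.6667 L/s.
PIP = Pplat + Raw × flow = 13.0 + 12.0 × 0.6667 = 13.0 + 8.0 = 21.0 cmH2O.

21.0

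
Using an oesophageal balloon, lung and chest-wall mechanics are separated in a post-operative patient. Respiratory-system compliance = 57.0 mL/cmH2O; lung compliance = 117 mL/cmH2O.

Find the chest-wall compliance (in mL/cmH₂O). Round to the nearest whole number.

111

1/Ccw = 1/Crs − 1/CL.
1/Ccw = 1/57.0 − 1/117 = 0.008997.
Ccw = 111.15 mL/cmH2O.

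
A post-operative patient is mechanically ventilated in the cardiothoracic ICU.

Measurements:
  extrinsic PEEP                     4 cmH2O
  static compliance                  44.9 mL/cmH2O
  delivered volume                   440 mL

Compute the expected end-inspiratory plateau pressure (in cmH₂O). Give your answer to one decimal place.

Pplat = PEEP + Vt / Cstat = 4 + 440 / 44.9 = 4 + 9.8 = 13.8 cmH2O.

13.8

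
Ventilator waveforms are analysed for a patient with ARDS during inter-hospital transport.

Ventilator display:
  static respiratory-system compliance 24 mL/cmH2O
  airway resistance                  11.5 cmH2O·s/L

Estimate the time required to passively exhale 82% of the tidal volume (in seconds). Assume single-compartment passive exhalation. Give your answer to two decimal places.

τ = R × C = 11.5 × 24 mL/cmH2O = 11.5 × 0.024 L/cmH2O = 0.276 s.
Exhaled fraction f = 1 − e^(−t/τ) → t = −τ·ln(1 − f) = −0.276·ln(0.18) = 0.4733 s.

0.47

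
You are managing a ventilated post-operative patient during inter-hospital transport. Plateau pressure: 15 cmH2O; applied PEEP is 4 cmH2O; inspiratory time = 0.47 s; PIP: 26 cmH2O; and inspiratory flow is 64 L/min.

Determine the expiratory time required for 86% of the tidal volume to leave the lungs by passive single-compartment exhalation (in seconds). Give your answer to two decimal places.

0.92

Flow: 64 L/min ÷ 60 = 1.0667 L/s.
Vt = flow × Ti = 1.0667 L/s × 0.47 s × 1000 mL/L = 501.35 mL.
R = (PIP − Pplat)/V̇ = (26 − 15) / 1.0667 = 11.0/1.0667 = 10.312 cmH2O·s/L.
C = Vt/(Pplat − PEEP) = 501.35 / (15 − 4) = 501.35/11.0 = 45.577 mL/cmH2O.
τ = R × C = 10.312 × 0.04558 L/cmH2O = 0.47 s.
t = −τ·ln(1 − 0.86) = −0.47·ln(0.14) = 0.9241 s.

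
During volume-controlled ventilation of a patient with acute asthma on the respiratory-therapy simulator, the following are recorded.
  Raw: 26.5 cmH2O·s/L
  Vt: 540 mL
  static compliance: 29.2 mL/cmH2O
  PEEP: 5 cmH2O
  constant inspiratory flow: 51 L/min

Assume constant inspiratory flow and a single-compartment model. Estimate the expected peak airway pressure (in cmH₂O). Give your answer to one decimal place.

46.0

Flow: 51 L/min ÷ 60 = 0.85 L/s.
Equation of motion (constant flow): PIP = Vt/C + R·V̇ + PEEP.
PIP = 540/29.2 + 26.5×0.85 + 5 = 18.493 + 22.525 + 5 = 46.018 cmH2O.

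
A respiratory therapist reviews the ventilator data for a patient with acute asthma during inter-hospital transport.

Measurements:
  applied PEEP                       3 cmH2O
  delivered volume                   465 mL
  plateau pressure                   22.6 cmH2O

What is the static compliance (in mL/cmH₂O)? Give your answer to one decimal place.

23.7

Cstat = Vt / (Pplat − PEEP) = 465 / (22.6 − 3) = 465 / 19.6 = 23.724 mL/cmH2O.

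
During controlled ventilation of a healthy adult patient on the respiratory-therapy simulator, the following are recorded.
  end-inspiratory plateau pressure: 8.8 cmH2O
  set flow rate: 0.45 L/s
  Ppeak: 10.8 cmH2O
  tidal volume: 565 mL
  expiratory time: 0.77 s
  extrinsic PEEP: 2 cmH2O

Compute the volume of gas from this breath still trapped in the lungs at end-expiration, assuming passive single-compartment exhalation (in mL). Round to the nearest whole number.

70

R = (PIP − Pplat)/V̇ = (10.8 − 8.8) / 0.45 = 2.0/0.45 = 4.444 cmH2O·s/L.
C = Vt/(Pplat − PEEP) = 565.0 / (8.8 − 2) = 565.0/6.8 = 83.088 mL/cmH2O.
τ = R × C = 4.444 × 0.08309 L/cmH2O = 0.3693 s.
Fraction remaining = e^(−Te/τ) = e^(−0.77/0.3693) = 0.1243.
Trapped volume = 565.0 × 0.1243 = 70.23 mL.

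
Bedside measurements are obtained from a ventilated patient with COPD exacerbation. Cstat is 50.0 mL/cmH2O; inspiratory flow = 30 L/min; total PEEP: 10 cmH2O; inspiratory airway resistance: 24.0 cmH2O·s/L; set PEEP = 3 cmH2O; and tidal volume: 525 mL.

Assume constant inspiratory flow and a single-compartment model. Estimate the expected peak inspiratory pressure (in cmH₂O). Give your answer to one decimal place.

Flow: 30 L/min ÷ 60 = 0.5 L/s.
Total PEEP = 10 cmH2O (set 3 + intrinsic 7); this is the baseline alveolar pressure.
Equation of motion (constant flow): PIP = Vt/C + R·V̇ + PEEP.
PIP = 525/50.0 + 24.0×0.5 + 10 = 10.5 + 12.0 + 10 = 32.5 cmH2O.

32.5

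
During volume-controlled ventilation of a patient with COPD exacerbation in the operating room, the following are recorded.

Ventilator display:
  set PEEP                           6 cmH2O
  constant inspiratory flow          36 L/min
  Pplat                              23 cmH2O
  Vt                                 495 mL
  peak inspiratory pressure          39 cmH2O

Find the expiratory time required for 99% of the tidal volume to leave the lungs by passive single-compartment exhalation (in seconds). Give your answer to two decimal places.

Flow: 36 L/min ÷ 60 = 0.6 L/s.
R = (PIP − Pplat)/V̇ = (39 − 23) / 0.6 = 16.0/0.6 = 26.667 cmH2O·s/L.
C = Vt/(Pplat − PEEP) = 495.0 / (23 − 6) = 495.0/17.0 = 29.118 mL/cmH2O.
τ = R × C = 26.667 × 0.02912 L/cmH2O = 0.7765 s.
t = −τ·ln(1 − 0.99) = −0.7765·ln(0.01) = 3.576 s.

3.58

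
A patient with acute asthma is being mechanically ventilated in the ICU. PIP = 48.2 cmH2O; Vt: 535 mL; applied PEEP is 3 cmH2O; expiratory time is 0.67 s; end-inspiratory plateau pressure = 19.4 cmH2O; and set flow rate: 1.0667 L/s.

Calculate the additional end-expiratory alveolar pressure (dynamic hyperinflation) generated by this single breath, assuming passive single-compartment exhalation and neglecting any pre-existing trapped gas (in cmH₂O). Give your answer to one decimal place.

R = (PIP − Pplat)/V̇ = (48.2 − 19.4) / 1.0667 = 28.8/1.0667 = 26.999 cmH2O·s/L.
C = Vt/(Pplat − PEEP) = 535.0 / (19.4 − 3) = 535.0/16.4 = 32.622 mL/cmH2O.
τ = R × C = 26.999 × 0.03262 L/cmH2O = 0.8807 s.
Fraction remaining = e^(−Te/τ) = e^(−0.67/0.8807) = 0.4673; trapped volume = 535.0 × 0.4673 = 250.01 mL.
Additional alveolar pressure from trapping ≈ V_trapped / C = 250.01 / 32.622 = 7.664 cmH2O.

7.7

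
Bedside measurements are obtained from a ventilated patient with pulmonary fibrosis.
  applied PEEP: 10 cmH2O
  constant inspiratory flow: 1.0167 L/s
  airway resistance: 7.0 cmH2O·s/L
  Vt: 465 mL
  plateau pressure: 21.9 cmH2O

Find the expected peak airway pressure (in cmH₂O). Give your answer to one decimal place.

PIP = Pplat + Raw × flow = 21.9 + 7.0 × 1.0167 = 21.9 + 7.117 = 29.017 cmH2O.

29.0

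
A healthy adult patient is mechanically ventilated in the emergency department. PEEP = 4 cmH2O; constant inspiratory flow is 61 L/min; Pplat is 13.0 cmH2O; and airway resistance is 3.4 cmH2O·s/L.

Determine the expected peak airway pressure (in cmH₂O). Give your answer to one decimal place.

Flow: 61 L/min ÷ 60 = 1.0167 L/s.
PIP = Pplat + Raw × flow = 13.0 + 3.4 × 1.0167 = 13.0 + 3.457 = 16.457 cmH2O.

16.5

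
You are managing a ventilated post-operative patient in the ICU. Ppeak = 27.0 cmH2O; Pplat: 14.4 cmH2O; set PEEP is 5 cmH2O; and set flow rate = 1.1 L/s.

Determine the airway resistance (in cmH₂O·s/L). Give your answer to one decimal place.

11.5

Raw = (PIP − Pplat) / flow = (27.0 − 14.4) / 1.1 = 12.6 / 1.1 = 11.455 cmH2O·s/L.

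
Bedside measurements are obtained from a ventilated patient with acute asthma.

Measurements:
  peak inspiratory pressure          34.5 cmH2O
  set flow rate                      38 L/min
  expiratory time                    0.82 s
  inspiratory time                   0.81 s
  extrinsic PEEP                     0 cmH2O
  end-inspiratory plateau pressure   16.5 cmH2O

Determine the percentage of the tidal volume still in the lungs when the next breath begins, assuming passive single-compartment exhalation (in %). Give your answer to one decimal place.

39.5

Flow: 38 L/min ÷ 60 = 0.6333 L/s.
Vt = flow × Ti = 0.6333 L/s × 0.81 s × 1000 mL/L = 512.97 mL.
R = (PIP − Pplat)/V̇ = (34.5 − 16.5) / 0.6333 = 18.0/0.6333 = 28.423 cmH2O·s/L.
C = Vt/(Pplat − PEEP) = 512.97 / (16.5 − 0) = 512.97/16.5 = 31.089 mL/cmH2O.
τ = R × C = 28.423 × 0.03109 L/cmH2O = 0.8837 s.
Fraction remaining at end-expiration = e^(−Te/τ) = e^(−0.82/0.8837) = 0.3954 → 39.54%.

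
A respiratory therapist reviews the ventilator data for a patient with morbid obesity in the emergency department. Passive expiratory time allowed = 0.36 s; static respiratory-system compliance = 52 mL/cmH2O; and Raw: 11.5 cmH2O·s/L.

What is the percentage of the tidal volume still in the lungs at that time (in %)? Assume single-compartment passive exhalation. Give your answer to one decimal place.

τ = R × C = 11.5 × 52 mL/cmH2O = 11.5 × 0.052 L/cmH2O = 0.598 s.
Passive exhalation: V(t)/V₀ = e^(−t/τ) = e^(−0.36/0.598) = 0.5477.
Fraction remaining = 0.5477 → 54.77%.

54.8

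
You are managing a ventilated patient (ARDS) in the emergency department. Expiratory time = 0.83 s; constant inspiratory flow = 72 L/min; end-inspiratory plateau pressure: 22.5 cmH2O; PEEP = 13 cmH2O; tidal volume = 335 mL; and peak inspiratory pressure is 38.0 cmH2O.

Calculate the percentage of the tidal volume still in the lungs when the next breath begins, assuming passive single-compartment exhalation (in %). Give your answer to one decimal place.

Flow: 72 L/min ÷ 60 = 1.2 L/s.
R = (PIP − Pplat)/V̇ = (38.0 − 22.5) / 1.2 = 15.5/1.2 = 12.917 cmH2O·s/L.
C = Vt/(Pplat − PEEP) = 335.0 / (22.5 − 13) = 335.0/9.5 = 35.263 mL/cmH2O.
τ = R × C = 12.917 × 0.03526 L/cmH2O = 0.4555 s.
Fraction remaining at end-expiration = e^(−Te/τ) = e^(−0.83/0.4555) = 0.1617 → 16.17%.

16.2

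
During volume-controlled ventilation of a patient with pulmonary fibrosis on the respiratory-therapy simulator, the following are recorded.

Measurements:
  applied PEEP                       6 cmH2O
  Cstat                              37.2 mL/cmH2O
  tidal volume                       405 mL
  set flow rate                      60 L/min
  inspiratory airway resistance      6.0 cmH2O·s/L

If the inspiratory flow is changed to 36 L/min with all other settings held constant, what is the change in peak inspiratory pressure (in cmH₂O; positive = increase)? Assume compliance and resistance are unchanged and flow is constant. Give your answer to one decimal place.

-2.4

Flow: 60 L/min ÷ 60 = 1 L/s.
New flow: 36 L/min ÷ 60 = 0.6 L/s.
PIP = Vt/C + R·V̇ + PEEP (constant-flow equation of motion).
Only the resistive term changes: ΔPIP = R × ΔV̇ = 6.0 × (0.6 − 1) = 6.0 × -0.4 = -2.4 cmH2O.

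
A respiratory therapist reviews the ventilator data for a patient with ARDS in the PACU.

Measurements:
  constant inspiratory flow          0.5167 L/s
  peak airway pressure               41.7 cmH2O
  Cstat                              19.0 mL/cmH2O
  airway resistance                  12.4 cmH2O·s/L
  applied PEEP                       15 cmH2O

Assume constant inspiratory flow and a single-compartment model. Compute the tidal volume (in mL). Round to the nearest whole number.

386

Equation of motion (constant flow): PIP = Vt/C + R·V̇ + PEEP.
Vt/C = PIP − R·V̇ − PEEP = 41.7 − 6.407 − 15 = 20.293 cmH2O.
Vt = C × 20.293 = 19.0 × 20.293 = 385.57 mL.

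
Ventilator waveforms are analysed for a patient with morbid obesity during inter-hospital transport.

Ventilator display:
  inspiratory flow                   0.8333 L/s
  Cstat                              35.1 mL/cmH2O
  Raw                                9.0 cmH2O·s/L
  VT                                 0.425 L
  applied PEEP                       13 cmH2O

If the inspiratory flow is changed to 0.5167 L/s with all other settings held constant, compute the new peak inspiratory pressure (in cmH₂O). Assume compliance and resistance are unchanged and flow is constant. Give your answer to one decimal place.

PIP = Vt/C + R·V̇ + PEEP (constant-flow equation of motion).
Only the resistive term changes: ΔPIP = R × ΔV̇ = 9.0 × (0.5167 − 0.8333) = 9.0 × -0.3166 = -2.849 cmH2O.
Original PIP = 425/35.1 + 9.0×0.8333 + 13 = 32.608 cmH2O; new PIP = 32.608 + (-2.849) = 29.759 cmH2O.

29.8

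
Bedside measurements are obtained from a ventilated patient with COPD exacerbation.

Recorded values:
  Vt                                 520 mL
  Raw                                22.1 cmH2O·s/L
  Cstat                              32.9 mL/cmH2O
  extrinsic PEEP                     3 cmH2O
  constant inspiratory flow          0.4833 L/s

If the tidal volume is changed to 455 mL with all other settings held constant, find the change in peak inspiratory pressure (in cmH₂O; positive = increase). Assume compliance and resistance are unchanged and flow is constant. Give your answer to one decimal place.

-2.0

PIP = Vt/C + R·V̇ + PEEP (constant-flow equation of motion).
Only the elastic term changes: ΔPIP = ΔVt / C = (455 − 520) / 32.9 = -1.976 cmH2O.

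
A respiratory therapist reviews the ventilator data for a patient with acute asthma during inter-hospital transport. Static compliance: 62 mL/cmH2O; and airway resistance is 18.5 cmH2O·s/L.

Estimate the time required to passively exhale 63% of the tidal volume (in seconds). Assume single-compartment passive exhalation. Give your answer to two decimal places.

τ = R × C = 18.5 × 62 mL/cmH2O = 18.5 × 0.062 L/cmH2O = 1.147 s.
Exhaled fraction f = 1 − e^(−t/τ) → t = −τ·ln(1 − f) = −1.147·ln(0.37) = 1.14 s.

1.14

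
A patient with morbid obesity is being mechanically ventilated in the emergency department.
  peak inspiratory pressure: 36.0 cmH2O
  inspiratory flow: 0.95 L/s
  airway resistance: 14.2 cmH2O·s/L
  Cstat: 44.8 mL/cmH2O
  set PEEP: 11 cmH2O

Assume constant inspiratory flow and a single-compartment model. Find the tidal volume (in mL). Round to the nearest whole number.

Equation of motion (constant flow): PIP = Vt/C + R·V̇ + PEEP.
Vt/C = PIP − R·V̇ − PEEP = 36.0 − 13.49 − 11 = 11.51 cmH2O.
Vt = C × 11.51 = 44.8 × 11.51 = 515.65 mL.

516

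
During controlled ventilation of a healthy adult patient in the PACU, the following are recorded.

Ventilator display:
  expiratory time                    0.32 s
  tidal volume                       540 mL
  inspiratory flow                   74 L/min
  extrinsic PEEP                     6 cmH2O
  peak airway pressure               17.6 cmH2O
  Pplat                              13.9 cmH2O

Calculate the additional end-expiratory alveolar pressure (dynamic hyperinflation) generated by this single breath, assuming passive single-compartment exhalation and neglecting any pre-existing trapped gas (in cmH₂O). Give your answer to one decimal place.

1.7

Flow: 74 L/min ÷ 60 = 1.2333 L/s.
R = (PIP − Pplat)/V̇ = (17.6 − 13.9) / 1.2333 = 3.7/1.2333 = 3.0 cmH2O·s/L.
C = Vt/(Pplat − PEEP) = 540.0 / (13.9 − 6) = 540.0/7.9 = 68.354 mL/cmH2O.
τ = R × C = 3.0 × 0.06835 L/cmH2O = 0.2051 s.
Fraction remaining = e^(−Te/τ) = e^(−0.32/0.2051) = 0.2101; trapped volume = 540.0 × 0.2101 = 113.45 mL.
Additional alveolar pressure from trapping ≈ V_trapped / C = 113.45 / 68.354 = 1.66 cmH2O.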